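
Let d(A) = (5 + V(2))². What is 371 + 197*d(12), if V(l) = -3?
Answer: 1159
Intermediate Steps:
d(A) = 4 (d(A) = (5 - 3)² = 2² = 4)
371 + 197*d(12) = 371 + 197*4 = 371 + 788 = 1159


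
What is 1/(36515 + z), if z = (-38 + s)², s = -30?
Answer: 1/41139 ≈ 2.4308e-5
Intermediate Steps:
z = 4624 (z = (-38 - 30)² = (-68)² = 4624)
1/(36515 + z) = 1/(36515 + 4624) = 1/41139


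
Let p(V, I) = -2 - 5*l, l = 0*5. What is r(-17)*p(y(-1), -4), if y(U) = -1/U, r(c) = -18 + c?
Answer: 70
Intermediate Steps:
l = 0
p(V, I) = -2 (p(V, I) = -2 - 5*0 = -2 + 0 = -2)
r(-17)*p(y(-1), -4) = (-18 - 17)*(-2) = -35*(-2) = 70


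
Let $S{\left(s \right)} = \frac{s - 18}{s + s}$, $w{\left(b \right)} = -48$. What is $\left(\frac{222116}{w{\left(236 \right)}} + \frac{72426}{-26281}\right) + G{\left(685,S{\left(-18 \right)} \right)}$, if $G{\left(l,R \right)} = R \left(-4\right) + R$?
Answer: $- \frac{1461172877}{315372} \approx -4633.2$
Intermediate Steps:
$S{\left(s \right)} = \frac{-18 + s}{2 s}$
$G{\left(l,R \right)} = - 3 R$ ($G{\left(l,R \right)} = - 4 R + R = - 3 R$)
$\left(\frac{222116}{w{\left(236 \right)}} + \frac{72426}{-26281}\right) + G{\left(685,S{\left(-18 \right)} \right)} = \left(\frac{222116}{-48} + \frac{72426}{-26281}\right) - 3 \frac{-18 - 18}{2 \left(-18\right)} = \left(222116 \left(- \frac{1}{48}\right) + 72426 \left(- \frac{1}{26281}\right)\right) - 3 \cdot \frac{1}{2} \left(- \frac{1}{18}\right) \left(-36\right) = \left(- \frac{55529}{12} - \frac{72426}{26281}\right) - 3 = - \frac{1460226761}{315372} - 3 = - \frac{1461172877}{315372}$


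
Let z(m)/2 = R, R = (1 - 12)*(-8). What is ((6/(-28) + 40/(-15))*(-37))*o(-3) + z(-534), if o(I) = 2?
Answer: 8173/21 ≈ 389.19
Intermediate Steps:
R = 88 (R = -11*(-8) = 88)
z(m) = 176 (z(m) = 2*88 = 176)
((6/(-28) + 40/(-15))*(-37))*o(-3) + z(-534) = ((6/(-28) + 40/(-15))*(-37))*2 + 176 = ((6*(-1/28) + 40*(-1/15))*(-37))*2 + 176 = ((-3/14 - 8/3)*(-37))*2 + 176 = -121/42*(-37)*2 + 176 = (4477/42)*2 + 176 = 4477/21 + 176 = 8173/21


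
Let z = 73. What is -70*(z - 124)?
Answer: 3570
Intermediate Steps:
-70*(z - 124) = -70*(73 - 124) = -70*(-51) = 3570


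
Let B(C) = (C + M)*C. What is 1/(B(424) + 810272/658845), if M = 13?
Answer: 658845/122076882632 ≈ 5.3970e-6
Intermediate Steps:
B(C) = C*(13 + C) (B(C) = (C + 13)*C = (13 + C)*C = C*(13 + C))
1/(B(424) + 810272/658845) = 1/(424*(13 + 424) + 810272/658845) = 1/(424*437 + 810272*(1/658845)) = 1/(185288 + 810272/658845) = 1/(122076882632/658845) = 658845/122076882632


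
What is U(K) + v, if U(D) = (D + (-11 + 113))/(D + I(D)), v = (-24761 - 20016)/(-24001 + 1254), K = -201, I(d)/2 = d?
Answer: 3250276/1524049 ≈ 2.1327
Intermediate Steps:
I(d) = 2*d
v = 44777/22747 (v = -44777/(-22747) = -44777*(-1/22747) = 44777/22747 ≈ 1.9685)
U(D) = (102 + D)/(3*D) (U(D) = (D + (-11 + 113))/(D + 2*D) = (D + 102)/((3*D)) = (102 + D)*(1/(3*D)) = (102 + D)/(3*D))
U(K) + v = (⅓)*(102 - 201)/(-201) + 44777/22747 = (⅓)*(-1/201)*(-99) + 44777/22747 = 11/67 + 44777/22747 = 3250276/1524049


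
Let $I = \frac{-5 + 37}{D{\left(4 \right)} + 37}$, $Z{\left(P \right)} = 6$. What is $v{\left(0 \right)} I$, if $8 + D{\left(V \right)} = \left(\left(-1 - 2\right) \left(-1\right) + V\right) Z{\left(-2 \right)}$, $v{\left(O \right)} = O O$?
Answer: $0$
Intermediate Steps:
$v{\left(O \right)} = O^{2}$
$D{\left(V \right)} = 10 + 6 V$ ($D{\left(V \right)} = -8 + \left(\left(-1 - 2\right) \left(-1\right) + V\right) 6 = -8 + \left(\left(-3\right) \left(-1\right) + V\right) 6 = -8 + \left(3 + V\right) 6 = -8 + \left(18 + 6 V\right) = 10 + 6 V$)
$I = \frac{32}{71}$ ($I = \frac{-5 + 37}{\left(10 + 6 \cdot 4\right) + 37} = \frac{32}{\left(10 + 24\right) + 37} = \frac{32}{34 + 37} = \frac{32}{71} \approx 0.4507$)
$v{\left(0 \right)} I = 0^{2} \cdot \frac{32}{71} = 0 \cdot \frac{32}{71} = 0$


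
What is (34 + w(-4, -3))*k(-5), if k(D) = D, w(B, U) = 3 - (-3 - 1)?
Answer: -205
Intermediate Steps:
w(B, U) = 7 (w(B, U) = 3 - 1*(-4) = 3 + 4 = 7)
(34 + w(-4, -3))*k(-5) = (34 + 7)*(-5) = 41*(-5) = -205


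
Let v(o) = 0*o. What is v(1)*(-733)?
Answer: 0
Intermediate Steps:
v(o) = 0
v(1)*(-733) = 0*(-733) = 0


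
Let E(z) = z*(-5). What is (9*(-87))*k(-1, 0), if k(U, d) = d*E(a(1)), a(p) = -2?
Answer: 0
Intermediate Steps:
E(z) = -5*z
k(U, d) = 10*d (k(U, d) = d*(-5*(-2)) = d*10 = 10*d)
(9*(-87))*k(-1, 0) = (9*(-87))*(10*0) = -783*0 = 0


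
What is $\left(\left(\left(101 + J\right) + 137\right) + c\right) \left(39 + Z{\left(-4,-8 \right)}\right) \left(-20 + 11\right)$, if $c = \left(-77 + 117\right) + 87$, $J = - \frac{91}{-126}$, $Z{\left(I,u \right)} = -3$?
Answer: $-118494$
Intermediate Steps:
$J = \frac{13}{18}$ ($J = \left(-91\right) \left(- \frac{1}{126}\right) = \frac{13}{18} \approx 0.72222$)
$c = 127$ ($c = 40 + 87 = 127$)
$\left(\left(\left(101 + J\right) + 137\right) + c\right) \left(39 + Z{\left(-4,-8 \right)}\right) \left(-20 + 11\right) = \left(\left(\left(101 + \frac{13}{18}\right) + 137\right) + 127\right) \left(39 - 3\right) \left(-20 + 11\right) = \left(\left(\frac{1831}{18} + 137\right) + 127\right) 36 \left(-9\right) = \left(\frac{4297}{18} + 127\right) \left(-324\right) = \frac{6583}{18} \left(-324\right) = -118494$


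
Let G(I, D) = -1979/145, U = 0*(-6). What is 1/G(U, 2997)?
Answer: -145/1979 ≈ -0.073269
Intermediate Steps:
U = 0
G(I, D) = -1979/145 (G(I, D) = -1979*1/145 = -1979/145)
1/G(U, 2997) = 1/(-1979/145) = -145/1979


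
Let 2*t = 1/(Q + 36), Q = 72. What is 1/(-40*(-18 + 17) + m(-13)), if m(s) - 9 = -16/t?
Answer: -1/3407 ≈ -0.00029351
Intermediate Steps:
t = 1/216 (t = 1/(2*(72 + 36)) = (½)/108 = (½)*(1/108) = 1/216 ≈ 0.0046296)
m(s) = -3447 (m(s) = 9 - 16/1/216 = 9 - 16*216 = 9 - 3456 = -3447)
1/(-40*(-18 + 17) + m(-13)) = 1/(-40*(-18 + 17) - 3447) = 1/(-40*(-1) - 3447) = 1/(40 - 3447) = 1/(-3407) = -1/3407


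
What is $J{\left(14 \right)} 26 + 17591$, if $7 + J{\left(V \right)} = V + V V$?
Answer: $22869$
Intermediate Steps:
$J{\left(V \right)} = -7 + V + V^{2}$ ($J{\left(V \right)} = -7 + \left(V + V V\right) = -7 + \left(V + V^{2}\right) = -7 + V + V^{2}$)
$J{\left(14 \right)} 26 + 17591 = \left(-7 + 14 + 14^{2}\right) 26 + 17591 = \left(-7 + 14 + 196\right) 26 + 17591 = 203 \cdot 26 + 17591 = 5278 + 17591 = 22869$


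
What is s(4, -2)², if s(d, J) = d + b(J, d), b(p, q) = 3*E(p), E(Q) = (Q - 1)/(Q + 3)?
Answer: 25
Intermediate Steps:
E(Q) = (-1 + Q)/(3 + Q)
b(p, q) = 3*(-1 + p)/(3 + p) (b(p, q) = 3*((-1 + p)/(3 + p)) = 3*(-1 + p)/(3 + p))
s(d, J) = d + 3*(-1 + J)/(3 + J)
s(4, -2)² = ((-3 + 3*(-2) + 4*(3 - 2))/(3 - 2))² = ((-3 - 6 + 4*1)/1)² = (1*(-3 - 6 + 4))² = (1*(-5))² = (-5)² = 25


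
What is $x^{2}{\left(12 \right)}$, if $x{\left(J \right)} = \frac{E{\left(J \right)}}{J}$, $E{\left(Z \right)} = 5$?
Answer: $\frac{25}{144} \approx 0.17361$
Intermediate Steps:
$x{\left(J \right)} = \frac{5}{J}$
$x^{2}{\left(12 \right)} = \left(\frac{5}{12}\right)^{2} = \frac{25}{144}$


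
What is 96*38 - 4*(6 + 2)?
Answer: 3616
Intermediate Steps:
96*38 - 4*(6 + 2) = 3648 - 4*8 = 3648 - 32 = 3616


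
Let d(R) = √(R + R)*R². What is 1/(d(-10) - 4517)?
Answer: -4517/20603289 - 200*I*√5/20603289 ≈ -0.00021924 - 2.1706e-5*I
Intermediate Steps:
d(R) = √2*R^(5/2) (d(R) = √(2*R)*R² = (√2*√R)*R² = √2*R^(5/2))
1/(d(-10) - 4517) = 1/(√2*(-10)^(5/2) - 4517) = 1/(√2*(100*I*√10) - 4517) = 1/(200*I*√5 - 4517) = 1/(-4517 + 200*I*√5)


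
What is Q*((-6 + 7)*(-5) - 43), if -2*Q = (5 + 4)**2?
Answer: 1944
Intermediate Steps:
Q = -81/2 (Q = -(5 + 4)**2/2 = -1/2*9**2 = -1/2*81 = -81/2 ≈ -40.500)
Q*((-6 + 7)*(-5) - 43) = -81*((-6 + 7)*(-5) - 43)/2 = -81*(1*(-5) - 43)/2 = -81*(-5 - 43)/2 = -81/2*(-48) = 1944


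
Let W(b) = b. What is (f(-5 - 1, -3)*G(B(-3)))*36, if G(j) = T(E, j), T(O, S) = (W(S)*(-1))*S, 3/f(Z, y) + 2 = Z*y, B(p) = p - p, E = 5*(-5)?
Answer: 0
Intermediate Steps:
E = -25
B(p) = 0
f(Z, y) = 3/(-2 + Z*y)
T(O, S) = -S**2 (T(O, S) = (S*(-1))*S = (-S)*S = -S**2)
G(j) = -j**2
(f(-5 - 1, -3)*G(B(-3)))*36 = ((3/(-2 + (-5 - 1)*(-3)))*(-1*0**2))*36 = ((3/(-2 - 6*(-3)))*(-1*0))*36 = ((3/(-2 + 18))*0)*36 = ((3/16)*0)*36 = 0*36 = 0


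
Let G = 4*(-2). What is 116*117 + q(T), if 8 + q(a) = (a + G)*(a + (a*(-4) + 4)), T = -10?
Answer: 12952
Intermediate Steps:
G = -8
q(a) = -8 + (-8 + a)*(4 - 3*a) (q(a) = -8 + (a - 8)*(a + (a*(-4) + 4)) = -8 + (-8 + a)*(a + (-4*a + 4)) = -8 + (-8 + a)*(a + (4 - 4*a)) = -8 + (-8 + a)*(4 - 3*a))
116*117 + q(T) = 116*117 + (-40 - 3*(-10)² + 28*(-10)) = 13572 + (-40 - 3*100 - 280) = 13572 + (-40 - 300 - 280) = 13572 - 620 = 12952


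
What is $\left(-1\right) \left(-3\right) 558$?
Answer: $1674$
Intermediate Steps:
$\left(-1\right) \left(-3\right) 558 = 3 \cdot 558 = 1674$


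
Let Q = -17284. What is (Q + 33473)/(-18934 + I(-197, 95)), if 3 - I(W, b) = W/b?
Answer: -1537955/1798248 ≈ -0.85525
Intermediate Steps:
I(W, b) = 3 - W/b
(Q + 33473)/(-18934 + I(-197, 95)) = (-17284 + 33473)/(-18934 + (3 - 1*(-197)/95)) = 16189/(-18934 + (3 - 1*(-197)*1/95)) = 16189/(-18934 + (3 + 197/95)) = 16189/(-18934 + 482/95) = 16189/(-1798248/95) = 16189*(-95/1798248) = -1537955/1798248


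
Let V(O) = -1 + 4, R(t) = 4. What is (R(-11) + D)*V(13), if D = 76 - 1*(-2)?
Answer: 246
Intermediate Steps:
V(O) = 3
D = 78 (D = 76 + 2 = 78)
(R(-11) + D)*V(13) = (4 + 78)*3 = 82*3 = 246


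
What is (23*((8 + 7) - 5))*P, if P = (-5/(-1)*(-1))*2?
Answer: -2300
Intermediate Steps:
P = -10 (P = (-5*(-1)*(-1))*2 = (5*(-1))*2 = -5*2 = -10)
(23*((8 + 7) - 5))*P = (23*((8 + 7) - 5))*(-10) = (23*(15 - 5))*(-10) = (23*10)*(-10) = 230*(-10) = -2300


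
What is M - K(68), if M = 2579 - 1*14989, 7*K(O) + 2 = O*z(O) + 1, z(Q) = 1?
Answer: -86937/7 ≈ -12420.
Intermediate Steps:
K(O) = -⅐ + O/7 (K(O) = -2/7 + (O*1 + 1)/7 = -2/7 + (O + 1)/7 = -2/7 + (1 + O)/7 = -2/7 + (⅐ + O/7) = -⅐ + O/7)
M = -12410 (M = 2579 - 14989 = -12410)
M - K(68) = -12410 - (-⅐ + (⅐)*68) = -12410 - (-⅐ + 68/7) = -12410 - 1*67/7 = -12410 - 67/7 = -86937/7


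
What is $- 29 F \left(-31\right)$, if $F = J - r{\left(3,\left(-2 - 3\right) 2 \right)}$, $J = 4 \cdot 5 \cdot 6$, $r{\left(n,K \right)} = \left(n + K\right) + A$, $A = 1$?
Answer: $113274$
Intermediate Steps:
$r{\left(n,K \right)} = 1 + K + n$ ($r{\left(n,K \right)} = \left(n + K\right) + 1 = \left(K + n\right) + 1 = 1 + K + n$)
$J = 120$ ($J = 20 \cdot 6 = 120$)
$F = 126$ ($F = 120 - \left(1 + \left(-2 - 3\right) 2 + 3\right) = 120 - \left(1 - 10 + 3\right) = 120 - -6 = 120 + 6 = 126$)
$- 29 F \left(-31\right) = \left(-29\right) 126 \left(-31\right) = \left(-3654\right) \left(-31\right) = 113274$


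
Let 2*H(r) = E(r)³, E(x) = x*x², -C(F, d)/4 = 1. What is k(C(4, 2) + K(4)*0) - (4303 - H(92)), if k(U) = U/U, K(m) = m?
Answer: 236080681643274034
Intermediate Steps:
C(F, d) = -4 (C(F, d) = -4*1 = -4)
E(x) = x³
H(r) = r⁹/2 (H(r) = (r³)³/2 = r⁹/2)
k(U) = 1
k(C(4, 2) + K(4)*0) - (4303 - H(92)) = 1 - (4303 - 92⁹/2) = 1 - (4303 - 472161363286556672/2) = 1 - (4303 - 1*236080681643278336) = 1 - (4303 - 236080681643278336) = 1 - 1*(-236080681643274033) = 1 + 236080681643274033 = 236080681643274034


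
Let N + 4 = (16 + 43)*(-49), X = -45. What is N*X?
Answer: 130275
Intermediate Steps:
N = -2895 (N = -4 + (16 + 43)*(-49) = -4 + 59*(-49) = -4 - 2891 = -2895)
N*X = -2895*(-45) = 130275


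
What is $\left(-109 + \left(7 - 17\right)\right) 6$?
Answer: $-714$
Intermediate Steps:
$\left(-109 + \left(7 - 17\right)\right) 6 = \left(-109 - 10\right) 6 = \left(-119\right) 6 = -714$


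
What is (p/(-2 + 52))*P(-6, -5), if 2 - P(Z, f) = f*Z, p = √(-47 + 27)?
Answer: -28*I*√5/25 ≈ -2.5044*I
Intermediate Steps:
p = 2*I*√5 (p = √(-20) = 2*I*√5 ≈ 4.4721*I)
P(Z, f) = 2 - Z*f (P(Z, f) = 2 - f*Z = 2 - Z*f)
(p/(-2 + 52))*P(-6, -5) = ((2*I*√5)/(-2 + 52))*(2 - 1*(-6)*(-5)) = ((2*I*√5)/50)*(2 - 30) = ((2*I*√5)*(1/50))*(-28) = (I*√5/25)*(-28) = -28*I*√5/25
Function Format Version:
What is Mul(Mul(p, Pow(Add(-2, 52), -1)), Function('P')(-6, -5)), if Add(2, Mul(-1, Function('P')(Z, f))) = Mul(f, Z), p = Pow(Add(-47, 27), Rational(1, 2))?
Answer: Mul(Rational(-28, 25), I, Pow(5, Rational(1, 2))) ≈ Mul(-2.5044, I)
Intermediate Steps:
p = Mul(2, I, Pow(5, Rational(1, 2))) (p = Pow(-20, Rational(1, 2)) = Mul(2, I, Pow(5, Rational(1, 2))) ≈ Mul(4.4721, I))
Function('P')(Z, f) = Add(2, Mul(-1, Z, f)) (Function('P')(Z, f) = Add(2, Mul(-1, Mul(f, Z))) = Add(2, Mul(-1, Mul(Z, f))) = Add(2, Mul(-1, Z, f)))
Mul(Mul(p, Pow(Add(-2, 52), -1)), Function('P')(-6, -5)) = Mul(Mul(Mul(2, I, Pow(5, Rational(1, 2))), Pow(Add(-2, 52), -1)), Add(2, Mul(-1, -6, -5))) = Mul(Mul(Mul(2, I, Pow(5, Rational(1, 2))), Pow(50, -1)), Add(2, -30)) = Mul(Mul(Mul(2, I, Pow(5, Rational(1, 2))), Rational(1, 50)), -28) = Mul(Mul(Rational(1, 25), I, Pow(5, Rational(1, 2))), -28) = Mul(Rational(-28, 25), I, Pow(5, Rational(1, 2)))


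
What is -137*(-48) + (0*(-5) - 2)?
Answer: 6574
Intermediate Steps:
-137*(-48) + (0*(-5) - 2) = 6576 + (0 - 2) = 6576 - 2 = 6574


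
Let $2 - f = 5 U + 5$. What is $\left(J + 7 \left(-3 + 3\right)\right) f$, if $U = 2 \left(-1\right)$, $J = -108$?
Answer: $-756$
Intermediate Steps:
$U = -2$
$f = 7$ ($f = 2 - \left(5 \left(-2\right) + 5\right) = 2 - \left(-10 + 5\right) = 2 - -5 = 2 + 5 = 7$)
$\left(J + 7 \left(-3 + 3\right)\right) f = \left(-108 + 7 \left(-3 + 3\right)\right) 7 = \left(-108 + 7 \cdot 0\right) 7 = \left(-108 + 0\right) 7 = \left(-108\right) 7 = -756$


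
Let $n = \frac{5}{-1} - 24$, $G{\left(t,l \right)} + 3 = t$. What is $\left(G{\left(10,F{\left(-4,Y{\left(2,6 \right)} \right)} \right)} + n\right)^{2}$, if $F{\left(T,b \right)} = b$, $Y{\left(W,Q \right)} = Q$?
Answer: $484$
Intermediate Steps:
$G{\left(t,l \right)} = -3 + t$
$n = -29$ ($n = 5 \left(-1\right) - 24 = -5 - 24 = -29$)
$\left(G{\left(10,F{\left(-4,Y{\left(2,6 \right)} \right)} \right)} + n\right)^{2} = \left(\left(-3 + 10\right) - 29\right)^{2} = \left(7 - 29\right)^{2} = \left(-22\right)^{2} = 484$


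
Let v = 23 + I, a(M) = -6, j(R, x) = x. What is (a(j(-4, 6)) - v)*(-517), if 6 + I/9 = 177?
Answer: 810656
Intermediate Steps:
I = 1539 (I = -54 + 9*177 = -54 + 1593 = 1539)
v = 1562 (v = 23 + 1539 = 1562)
(a(j(-4, 6)) - v)*(-517) = (-6 - 1*1562)*(-517) = (-6 - 1562)*(-517) = -1568*(-517) = 810656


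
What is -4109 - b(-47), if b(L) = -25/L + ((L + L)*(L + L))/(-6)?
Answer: -371798/141 ≈ -2636.9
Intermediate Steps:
b(L) = -25/L - 2*L**2/3 (b(L) = -25/L + ((2*L)*(2*L))*(-1/6) = -25/L + (4*L**2)*(-1/6) = -25/L - 2*L**2/3)
-4109 - b(-47) = -4109 - (-75 - 2*(-47)**3)/(3*(-47)) = -4109 - (-1)*(-75 - 2*(-103823))/(3*47) = -4109 - (-1)*(-75 + 207646)/(3*47) = -4109 - (-1)*207571/(3*47) = -4109 - 1*(-207571/141) = -4109 + 207571/141 = -371798/141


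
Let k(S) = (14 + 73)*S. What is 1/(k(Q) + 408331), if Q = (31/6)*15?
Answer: 2/830147 ≈ 2.4092e-6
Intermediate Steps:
Q = 155/2 (Q = (31*(⅙))*15 = (31/6)*15 = 155/2 ≈ 77.500)
k(S) = 87*S
1/(k(Q) + 408331) = 1/(87*(155/2) + 408331) = 1/(13485/2 + 408331) = 1/(830147/2) = 2/830147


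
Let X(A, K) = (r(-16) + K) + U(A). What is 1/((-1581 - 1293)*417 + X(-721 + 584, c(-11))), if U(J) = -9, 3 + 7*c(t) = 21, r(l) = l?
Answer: -7/8389363 ≈ -8.3439e-7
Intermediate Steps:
c(t) = 18/7 (c(t) = -3/7 + (⅐)*21 = -3/7 + 3 = 18/7)
X(A, K) = -25 + K (X(A, K) = (-16 + K) - 9 = -25 + K)
1/((-1581 - 1293)*417 + X(-721 + 584, c(-11))) = 1/((-1581 - 1293)*417 + (-25 + 18/7)) = 1/(-2874*417 - 157/7) = 1/(-1198458 - 157/7) = 1/(-8389363/7) = -7/8389363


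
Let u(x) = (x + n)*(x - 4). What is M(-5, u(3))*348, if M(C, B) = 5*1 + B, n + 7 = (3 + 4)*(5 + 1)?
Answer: -11484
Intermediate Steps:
n = 35 (n = -7 + (3 + 4)*(5 + 1) = -7 + 7*6 = -7 + 42 = 35)
u(x) = (-4 + x)*(35 + x) (u(x) = (x + 35)*(x - 4) = (35 + x)*(-4 + x) = (-4 + x)*(35 + x))
M(C, B) = 5 + B
M(-5, u(3))*348 = (5 + (-140 + 3² + 31*3))*348 = (5 + (-140 + 9 + 93))*348 = (5 - 38)*348 = -33*348 = -11484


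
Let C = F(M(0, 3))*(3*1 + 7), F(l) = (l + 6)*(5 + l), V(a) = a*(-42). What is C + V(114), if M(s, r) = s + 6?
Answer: -3468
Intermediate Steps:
V(a) = -42*a
M(s, r) = 6 + s
F(l) = (5 + l)*(6 + l) (F(l) = (6 + l)*(5 + l) = (5 + l)*(6 + l))
C = 1320 (C = (30 + (6 + 0)² + 11*(6 + 0))*(3*1 + 7) = (30 + 6² + 11*6)*(3 + 7) = (30 + 36 + 66)*10 = 132*10 = 1320)
C + V(114) = 1320 - 42*114 = 1320 - 4788 = -3468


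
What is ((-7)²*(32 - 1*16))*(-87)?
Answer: -68208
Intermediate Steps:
((-7)²*(32 - 1*16))*(-87) = (49*(32 - 16))*(-87) = (49*16)*(-87) = 784*(-87) = -68208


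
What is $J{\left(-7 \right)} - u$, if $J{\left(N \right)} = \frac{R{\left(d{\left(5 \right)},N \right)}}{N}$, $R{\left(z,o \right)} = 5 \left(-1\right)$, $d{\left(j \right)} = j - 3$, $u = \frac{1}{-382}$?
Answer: $\frac{1917}{2674} \approx 0.7169$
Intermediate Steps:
$u = - \frac{1}{382} \approx -0.0026178$
$d{\left(j \right)} = -3 + j$
$R{\left(z,o \right)} = -5$
$J{\left(N \right)} = - \frac{5}{N}$
$J{\left(-7 \right)} - u = - \frac{5}{-7} - - \frac{1}{382} = \left(-5\right) \left(- \frac{1}{7}\right) + \frac{1}{382} = \frac{5}{7} + \frac{1}{382} = \frac{1917}{2674}$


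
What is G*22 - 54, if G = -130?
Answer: -2914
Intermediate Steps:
G*22 - 54 = -130*22 - 54 = -2860 - 54 = -2914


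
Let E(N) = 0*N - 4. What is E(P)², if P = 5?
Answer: 16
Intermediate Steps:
E(N) = -4 (E(N) = 0 - 4 = -4)
E(P)² = (-4)² = 16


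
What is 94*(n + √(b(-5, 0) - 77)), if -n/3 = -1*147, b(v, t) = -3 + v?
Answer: 41454 + 94*I*√85 ≈ 41454.0 + 866.64*I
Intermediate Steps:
n = 441 (n = -(-3)*147 = -3*(-147) = 441)
94*(n + √(b(-5, 0) - 77)) = 94*(441 + √((-3 - 5) - 77)) = 94*(441 + √(-8 - 77)) = 94*(441 + √(-85)) = 94*(441 + I*√85) = 41454 + 94*I*√85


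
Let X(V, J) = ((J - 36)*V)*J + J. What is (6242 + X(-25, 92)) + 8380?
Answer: -114086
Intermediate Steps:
X(V, J) = J + J*V*(-36 + J) (X(V, J) = ((-36 + J)*V)*J + J = (V*(-36 + J))*J + J = J*V*(-36 + J) + J = J + J*V*(-36 + J))
(6242 + X(-25, 92)) + 8380 = (6242 + 92*(1 - 36*(-25) + 92*(-25))) + 8380 = (6242 + 92*(1 + 900 - 2300)) + 8380 = (6242 + 92*(-1399)) + 8380 = (6242 - 128708) + 8380 = -122466 + 8380 = -114086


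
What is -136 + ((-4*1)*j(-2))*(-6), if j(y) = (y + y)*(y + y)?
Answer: 248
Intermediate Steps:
j(y) = 4*y² (j(y) = (2*y)*(2*y) = 4*y²)
-136 + ((-4*1)*j(-2))*(-6) = -136 + ((-4*1)*(4*(-2)²))*(-6) = -136 - 16*4*(-6) = -136 - 4*16*(-6) = -136 - 64*(-6) = -136 + 384 = 248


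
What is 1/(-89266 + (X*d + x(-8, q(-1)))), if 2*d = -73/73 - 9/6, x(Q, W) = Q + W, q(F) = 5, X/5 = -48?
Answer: -1/88969 ≈ -1.1240e-5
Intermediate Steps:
X = -240 (X = 5*(-48) = -240)
d = -5/4 (d = (-73/73 - 9/6)/2 = (-73*1/73 - 9*⅙)/2 = (-1 - 3/2)/2 = (½)*(-5/2) = -5/4 ≈ -1.2500)
1/(-89266 + (X*d + x(-8, q(-1)))) = 1/(-89266 + (-240*(-5/4) + (-8 + 5))) = 1/(-89266 + (300 - 3)) = 1/(-89266 + 297) = 1/(-88969) = -1/88969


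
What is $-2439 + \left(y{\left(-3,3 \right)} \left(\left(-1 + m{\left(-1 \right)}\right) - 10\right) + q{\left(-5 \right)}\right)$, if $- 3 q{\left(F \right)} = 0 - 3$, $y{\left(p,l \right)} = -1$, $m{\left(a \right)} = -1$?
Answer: $-2426$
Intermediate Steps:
$q{\left(F \right)} = 1$ ($q{\left(F \right)} = - \frac{0 - 3}{3} = \left(- \frac{1}{3}\right) \left(-3\right) = 1$)
$-2439 + \left(y{\left(-3,3 \right)} \left(\left(-1 + m{\left(-1 \right)}\right) - 10\right) + q{\left(-5 \right)}\right) = -2439 + \left(- (\left(-1 - 1\right) - 10) + 1\right) = -2439 + \left(- (-2 - 10) + 1\right) = -2439 + \left(\left(-1\right) \left(-12\right) + 1\right) = -2439 + \left(12 + 1\right) = -2439 + 13 = -2426$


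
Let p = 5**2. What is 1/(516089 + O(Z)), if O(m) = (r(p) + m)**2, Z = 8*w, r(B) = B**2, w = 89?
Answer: 1/2303658 ≈ 4.3409e-7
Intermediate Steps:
p = 25
Z = 712 (Z = 8*89 = 712)
O(m) = (625 + m)**2 (O(m) = (25**2 + m)**2 = (625 + m)**2)
1/(516089 + O(Z)) = 1/(516089 + (625 + 712)**2) = 1/(516089 + 1337**2) = 1/(516089 + 1787569) = 1/2303658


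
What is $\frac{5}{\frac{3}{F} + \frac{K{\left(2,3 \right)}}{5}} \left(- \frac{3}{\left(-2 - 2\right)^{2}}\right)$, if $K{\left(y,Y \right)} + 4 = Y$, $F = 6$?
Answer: $- \frac{25}{8} \approx -3.125$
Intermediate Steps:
$K{\left(y,Y \right)} = -4 + Y$
$\frac{5}{\frac{3}{F} + \frac{K{\left(2,3 \right)}}{5}} \left(- \frac{3}{\left(-2 - 2\right)^{2}}\right) = \frac{5}{\frac{3}{6} + \frac{-4 + 3}{5}} \left(- \frac{3}{\left(-2 - 2\right)^{2}}\right) = \frac{5}{3 \cdot \frac{1}{6} - \frac{1}{5}} \left(- \frac{3}{\left(-4\right)^{2}}\right) = \frac{5}{\frac{1}{2} - \frac{1}{5}} \left(- \frac{3}{16}\right) = \frac{5}{\frac{3}{10}} \left(\left(-3\right) \frac{1}{16}\right) = 5 \cdot \frac{10}{3} \left(- \frac{3}{16}\right) = \frac{50}{3} \left(- \frac{3}{16}\right) = - \frac{25}{8}$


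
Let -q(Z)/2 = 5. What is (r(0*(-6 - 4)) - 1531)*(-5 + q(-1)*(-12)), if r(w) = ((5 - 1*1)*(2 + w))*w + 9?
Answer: -175030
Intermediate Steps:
q(Z) = -10 (q(Z) = -2*5 = -10)
r(w) = 9 + w*(8 + 4*w) (r(w) = ((5 - 1)*(2 + w))*w + 9 = (4*(2 + w))*w + 9 = (8 + 4*w)*w + 9 = w*(8 + 4*w) + 9 = 9 + w*(8 + 4*w))
(r(0*(-6 - 4)) - 1531)*(-5 + q(-1)*(-12)) = ((9 + 4*(0*(-6 - 4))**2 + 8*(0*(-6 - 4))) - 1531)*(-5 - 10*(-12)) = ((9 + 4*(0*(-10))**2 + 8*(0*(-10))) - 1531)*(-5 + 120) = ((9 + 4*0**2 + 8*0) - 1531)*115 = ((9 + 4*0 + 0) - 1531)*115 = ((9 + 0 + 0) - 1531)*115 = (9 - 1531)*115 = -1522*115 = -175030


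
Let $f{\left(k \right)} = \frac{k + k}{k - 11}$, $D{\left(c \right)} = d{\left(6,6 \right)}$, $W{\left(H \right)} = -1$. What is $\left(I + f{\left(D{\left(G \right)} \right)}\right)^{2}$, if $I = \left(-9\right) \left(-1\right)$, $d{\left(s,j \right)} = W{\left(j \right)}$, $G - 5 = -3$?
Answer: $\frac{3025}{36} \approx 84.028$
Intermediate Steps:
$G = 2$ ($G = 5 - 3 = 2$)
$d{\left(s,j \right)} = -1$
$D{\left(c \right)} = -1$
$I = 9$
$f{\left(k \right)} = \frac{2 k}{-11 + k}$
$\left(I + f{\left(D{\left(G \right)} \right)}\right)^{2} = \left(9 + 2 \left(-1\right) \frac{1}{-11 - 1}\right)^{2} = \left(9 + 2 \left(-1\right) \frac{1}{-12}\right)^{2} = \left(9 + 2 \left(-1\right) \left(- \frac{1}{12}\right)\right)^{2} = \left(9 + \frac{1}{6}\right)^{2} = \left(\frac{55}{6}\right)^{2} = \frac{3025}{36}$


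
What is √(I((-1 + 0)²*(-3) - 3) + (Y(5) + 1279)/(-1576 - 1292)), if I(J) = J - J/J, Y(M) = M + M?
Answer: I*√15318705/1434 ≈ 2.7294*I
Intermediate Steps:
Y(M) = 2*M
I(J) = -1 + J (I(J) = J - 1*1 = J - 1 = -1 + J)
√(I((-1 + 0)²*(-3) - 3) + (Y(5) + 1279)/(-1576 - 1292)) = √((-1 + ((-1 + 0)²*(-3) - 3)) + (2*5 + 1279)/(-1576 - 1292)) = √((-1 + ((-1)²*(-3) - 3)) + (10 + 1279)/(-2868)) = √((-1 + (1*(-3) - 3)) + 1289*(-1/2868)) = √((-1 + (-3 - 3)) - 1289/2868) = √((-1 - 6) - 1289/2868) = √(-7 - 1289/2868) = √(-21365/2868) = I*√15318705/1434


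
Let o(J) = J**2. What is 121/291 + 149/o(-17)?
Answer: 78328/84099 ≈ 0.93138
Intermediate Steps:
121/291 + 149/o(-17) = 121/291 + 149/((-17)**2) = 121*(1/291) + 149/289 = 121/291 + 149*(1/289) = 121/291 + 149/289 = 78328/84099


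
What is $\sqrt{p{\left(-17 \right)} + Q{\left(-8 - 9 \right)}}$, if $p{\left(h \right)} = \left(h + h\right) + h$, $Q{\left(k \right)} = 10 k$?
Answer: $i \sqrt{221} \approx 14.866 i$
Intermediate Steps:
$p{\left(h \right)} = 3 h$ ($p{\left(h \right)} = 2 h + h = 3 h$)
$\sqrt{p{\left(-17 \right)} + Q{\left(-8 - 9 \right)}} = \sqrt{3 \left(-17\right) + 10 \left(-8 - 9\right)} = \sqrt{-51 + 10 \left(-17\right)} = \sqrt{-51 - 170} = \sqrt{-221} = i \sqrt{221}$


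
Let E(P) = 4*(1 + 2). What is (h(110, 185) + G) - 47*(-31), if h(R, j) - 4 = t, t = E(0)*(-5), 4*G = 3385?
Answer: 8989/4 ≈ 2247.3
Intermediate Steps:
G = 3385/4 (G = (¼)*3385 = 3385/4 ≈ 846.25)
E(P) = 12 (E(P) = 4*3 = 12)
t = -60 (t = 12*(-5) = -60)
h(R, j) = -56 (h(R, j) = 4 - 60 = -56)
(h(110, 185) + G) - 47*(-31) = (-56 + 3385/4) - 47*(-31) = 3161/4 + 1457 = 8989/4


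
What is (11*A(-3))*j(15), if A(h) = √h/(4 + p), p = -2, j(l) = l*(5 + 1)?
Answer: 495*I*√3 ≈ 857.37*I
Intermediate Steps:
j(l) = 6*l (j(l) = l*6 = 6*l)
A(h) = √h/2 (A(h) = √h/(4 - 2) = √h/2)
(11*A(-3))*j(15) = (11*(√(-3)/2))*(6*15) = (11*((I*√3)/2))*90 = (11*(I*√3/2))*90 = (11*I*√3/2)*90 = 495*I*√3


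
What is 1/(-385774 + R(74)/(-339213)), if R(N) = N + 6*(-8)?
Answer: -339213/130859555888 ≈ -2.5922e-6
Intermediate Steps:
R(N) = -48 + N (R(N) = N - 48 = -48 + N)
1/(-385774 + R(74)/(-339213)) = 1/(-385774 + (-48 + 74)/(-339213)) = 1/(-385774 + 26*(-1/339213)) = 1/(-385774 - 26/339213) = 1/(-130859555888/339213) = -339213/130859555888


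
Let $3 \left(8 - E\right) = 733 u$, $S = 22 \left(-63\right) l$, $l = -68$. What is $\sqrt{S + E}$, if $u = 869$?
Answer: $\frac{i \sqrt{1062627}}{3} \approx 343.61 i$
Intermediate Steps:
$S = 94248$ ($S = 22 \left(-63\right) \left(-68\right) = \left(-1386\right) \left(-68\right) = 94248$)
$E = - \frac{636953}{3}$ ($E = 8 - \frac{733 \cdot 869}{3} = 8 - \frac{636977}{3} = - \frac{636953}{3} \approx -2.1232 \cdot 10^{5}$)
$\sqrt{S + E} = \sqrt{94248 - \frac{636953}{3}} = \sqrt{- \frac{354209}{3}} = \frac{i \sqrt{1062627}}{3}$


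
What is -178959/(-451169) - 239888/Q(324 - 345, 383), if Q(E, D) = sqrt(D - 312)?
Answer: 178959/451169 - 239888*sqrt(71)/71 ≈ -28469.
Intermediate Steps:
Q(E, D) = sqrt(-312 + D)
-178959/(-451169) - 239888/Q(324 - 345, 383) = -178959/(-451169) - 239888/sqrt(-312 + 383) = -178959*(-1/451169) - 239888*sqrt(71)/71 = 178959/451169 - 239888*sqrt(71)/71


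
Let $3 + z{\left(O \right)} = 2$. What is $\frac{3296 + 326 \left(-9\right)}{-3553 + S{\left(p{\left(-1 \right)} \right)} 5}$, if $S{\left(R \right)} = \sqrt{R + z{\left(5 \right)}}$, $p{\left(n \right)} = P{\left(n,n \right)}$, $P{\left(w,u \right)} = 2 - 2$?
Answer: $- \frac{643093}{6311917} - \frac{905 i}{6311917} \approx -0.10189 - 0.00014338 i$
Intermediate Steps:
$z{\left(O \right)} = -1$ ($z{\left(O \right)} = -3 + 2 = -1$)
$P{\left(w,u \right)} = 0$ ($P{\left(w,u \right)} = 2 - 2 = 0$)
$p{\left(n \right)} = 0$
$S{\left(R \right)} = \sqrt{-1 + R}$ ($S{\left(R \right)} = \sqrt{R - 1} = \sqrt{-1 + R}$)
$\frac{3296 + 326 \left(-9\right)}{-3553 + S{\left(p{\left(-1 \right)} \right)} 5} = \frac{3296 + 326 \left(-9\right)}{-3553 + \sqrt{-1 + 0} \cdot 5} = \frac{3296 - 2934}{-3553 + \sqrt{-1} \cdot 5} = \frac{362}{-3553 + i 5} = \frac{362}{-3553 + 5 i} = 362 \frac{-3553 - 5 i}{12623834} = \frac{181 \left(-3553 - 5 i\right)}{6311917}$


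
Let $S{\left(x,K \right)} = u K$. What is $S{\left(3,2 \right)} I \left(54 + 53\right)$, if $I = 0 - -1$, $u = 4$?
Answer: $856$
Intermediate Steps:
$S{\left(x,K \right)} = 4 K$
$I = 1$ ($I = 0 + 1 = 1$)
$S{\left(3,2 \right)} I \left(54 + 53\right) = 4 \cdot 2 \cdot 1 \left(54 + 53\right) = 8 \cdot 1 \cdot 107 = 8 \cdot 107 = 856$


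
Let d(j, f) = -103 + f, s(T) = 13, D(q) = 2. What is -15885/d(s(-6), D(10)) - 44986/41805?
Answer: 659528839/4222305 ≈ 156.20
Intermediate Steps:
-15885/d(s(-6), D(10)) - 44986/41805 = -15885/(-103 + 2) - 44986/41805 = -15885/(-101) - 44986*1/41805 = -15885*(-1/101) - 44986/41805 = 15885/101 - 44986/41805 = 659528839/4222305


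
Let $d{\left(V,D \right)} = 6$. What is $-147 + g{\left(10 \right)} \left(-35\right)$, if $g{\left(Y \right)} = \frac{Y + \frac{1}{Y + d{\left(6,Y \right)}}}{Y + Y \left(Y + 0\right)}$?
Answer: $- \frac{52871}{352} \approx -150.2$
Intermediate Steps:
$g{\left(Y \right)} = \frac{Y + \frac{1}{6 + Y}}{Y + Y^{2}}$ ($g{\left(Y \right)} = \frac{Y + \frac{1}{Y + 6}}{Y + Y \left(Y + 0\right)} = \frac{Y + \frac{1}{6 + Y}}{Y + Y Y} = \frac{Y + \frac{1}{6 + Y}}{Y + Y^{2}}$)
$-147 + g{\left(10 \right)} \left(-35\right) = -147 + \frac{1 + 10^{2} + 6 \cdot 10}{10 \left(6 + 10^{2} + 7 \cdot 10\right)} \left(-35\right) = -147 + \frac{1 + 100 + 60}{10 \left(6 + 100 + 70\right)} \left(-35\right) = -147 + \frac{1}{10} \cdot \frac{1}{176} \cdot 161 \left(-35\right) = -147 + \frac{161}{1760} \left(-35\right) = -147 - \frac{1127}{352} = - \frac{52871}{352}$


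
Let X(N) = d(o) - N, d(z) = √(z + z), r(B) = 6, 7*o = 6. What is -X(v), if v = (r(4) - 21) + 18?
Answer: 3 - 2*√21/7 ≈ 1.6907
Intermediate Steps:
o = 6/7 (o = (⅐)*6 = 6/7 ≈ 0.85714)
d(z) = √2*√z (d(z) = √(2*z) = √2*√z)
v = 3 (v = (6 - 21) + 18 = -15 + 18 = 3)
X(N) = -N + 2*√21/7 (X(N) = √2*√(6/7) - N = √2*(√42/7) - N = 2*√21/7 - N = -N + 2*√21/7)
-X(v) = -(-1*3 + 2*√21/7) = -(-3 + 2*√21/7) = 3 - 2*√21/7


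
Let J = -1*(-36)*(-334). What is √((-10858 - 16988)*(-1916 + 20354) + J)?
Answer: 6*I*√14262127 ≈ 22659.0*I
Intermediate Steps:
J = -12024 (J = 36*(-334) = -12024)
√((-10858 - 16988)*(-1916 + 20354) + J) = √((-10858 - 16988)*(-1916 + 20354) - 12024) = √(-27846*18438 - 12024) = √(-513424548 - 12024) = √(-513436572) = 6*I*√14262127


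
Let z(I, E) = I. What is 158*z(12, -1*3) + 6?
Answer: 1902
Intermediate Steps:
158*z(12, -1*3) + 6 = 158*12 + 6 = 1896 + 6 = 1902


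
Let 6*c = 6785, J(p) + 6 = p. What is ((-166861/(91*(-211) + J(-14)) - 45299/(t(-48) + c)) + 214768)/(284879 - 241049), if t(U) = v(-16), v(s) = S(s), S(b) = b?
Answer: 27608456745347/5635191060270 ≈ 4.8993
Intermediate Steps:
v(s) = s
J(p) = -6 + p
c = 6785/6 (c = (1/6)*6785 = 6785/6 ≈ 1130.8)
t(U) = -16
((-166861/(91*(-211) + J(-14)) - 45299/(t(-48) + c)) + 214768)/(284879 - 241049) = ((-166861/(91*(-211) + (-6 - 14)) - 45299/(-16 + 6785/6)) + 214768)/(284879 - 241049) = ((-166861/(-19201 - 20) - 45299/6689/6) + 214768)/43830 = ((-166861/(-19221) - 45299*6/6689) + 214768)*(1/43830) = ((-166861*(-1/19221) - 271794/6689) + 214768)*(1/43830) = ((166861/19221 - 271794/6689) + 214768)*(1/43830) = (-4108019245/128569269 + 214768)*(1/43830) = (27608456745347/128569269)*(1/43830) = 27608456745347/5635191060270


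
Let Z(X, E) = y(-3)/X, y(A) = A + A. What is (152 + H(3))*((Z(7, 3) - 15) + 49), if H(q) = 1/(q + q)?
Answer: 105908/21 ≈ 5043.2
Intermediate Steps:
y(A) = 2*A
H(q) = 1/(2*q)
Z(X, E) = -6/X (Z(X, E) = (2*(-3))/X = -6/X)
(152 + H(3))*((Z(7, 3) - 15) + 49) = (152 + (½)/3)*((-6/7 - 15) + 49) = (152 + (½)*(⅓))*((-6*⅐ - 15) + 49) = (152 + ⅙)*((-6/7 - 15) + 49) = 913*(-111/7 + 49)/6 = (913/6)*(232/7) = 105908/21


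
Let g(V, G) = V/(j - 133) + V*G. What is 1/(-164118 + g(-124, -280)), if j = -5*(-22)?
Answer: -23/2976030 ≈ -7.7284e-6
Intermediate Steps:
j = 110
g(V, G) = -V/23 + G*V (g(V, G) = V/(110 - 133) + V*G = V/(-23) + G*V = -V/23 + G*V)
1/(-164118 + g(-124, -280)) = 1/(-164118 - 124*(-1/23 - 280)) = 1/(-164118 - 124*(-6441/23)) = 1/(-164118 + 798684/23) = 1/(-2976030/23) = -23/2976030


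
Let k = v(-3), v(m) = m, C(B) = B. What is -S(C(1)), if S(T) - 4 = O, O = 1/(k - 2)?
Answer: -19/5 ≈ -3.8000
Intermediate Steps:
k = -3
O = -1/5 (O = 1/(-3 - 2) = 1/(-5) = -1/5 ≈ -0.20000)
S(T) = 19/5 (S(T) = 4 - 1/5 = 19/5)
-S(C(1)) = -1*19/5 = -19/5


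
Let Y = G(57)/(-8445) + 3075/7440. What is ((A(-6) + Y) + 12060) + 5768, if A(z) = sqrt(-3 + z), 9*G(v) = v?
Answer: 224034684731/12566160 + 3*I ≈ 17828.0 + 3.0*I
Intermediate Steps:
G(v) = v/9
Y = 5184251/12566160 (Y = ((1/9)*57)/(-8445) + 3075/7440 = (19/3)*(-1/8445) + 3075*(1/7440) = -19/25335 + 205/496 = 5184251/12566160 ≈ 0.41256)
((A(-6) + Y) + 12060) + 5768 = ((sqrt(-3 - 6) + 5184251/12566160) + 12060) + 5768 = ((sqrt(-9) + 5184251/12566160) + 12060) + 5768 = ((3*I + 5184251/12566160) + 12060) + 5768 = ((5184251/12566160 + 3*I) + 12060) + 5768 = (151553073851/12566160 + 3*I) + 5768 = 224034684731/12566160 + 3*I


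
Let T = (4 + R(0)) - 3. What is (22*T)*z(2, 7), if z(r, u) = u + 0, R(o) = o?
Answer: 154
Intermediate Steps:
z(r, u) = u
T = 1 (T = (4 + 0) - 3 = 4 - 3 = 1)
(22*T)*z(2, 7) = (22*1)*7 = 22*7 = 154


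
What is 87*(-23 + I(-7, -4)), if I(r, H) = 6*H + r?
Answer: -4698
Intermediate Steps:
I(r, H) = r + 6*H
87*(-23 + I(-7, -4)) = 87*(-23 + (-7 + 6*(-4))) = 87*(-23 + (-7 - 24)) = 87*(-23 - 31) = 87*(-54) = -4698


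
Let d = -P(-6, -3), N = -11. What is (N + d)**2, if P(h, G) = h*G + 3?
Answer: 1024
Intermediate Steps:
P(h, G) = 3 + G*h (P(h, G) = G*h + 3 = 3 + G*h)
d = -21 (d = -(3 - 3*(-6)) = -(3 + 18) = -1*21 = -21)
(N + d)**2 = (-11 - 21)**2 = (-32)**2 = 1024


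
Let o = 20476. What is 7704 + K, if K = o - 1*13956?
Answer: 14224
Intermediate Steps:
K = 6520 (K = 20476 - 1*13956 = 20476 - 13956 = 6520)
7704 + K = 7704 + 6520 = 14224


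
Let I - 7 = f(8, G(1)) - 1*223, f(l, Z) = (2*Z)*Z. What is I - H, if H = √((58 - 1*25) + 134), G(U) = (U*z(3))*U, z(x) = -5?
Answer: -166 - √167 ≈ -178.92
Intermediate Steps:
G(U) = -5*U² (G(U) = (U*(-5))*U = (-5*U)*U = -5*U²)
f(l, Z) = 2*Z²
I = -166 (I = 7 + (2*(-5*1²)² - 1*223) = 7 + (2*(-5*1)² - 223) = 7 + (2*(-5)² - 223) = 7 + (2*25 - 223) = 7 + (50 - 223) = 7 - 173 = -166)
H = √167 (H = √((58 - 25) + 134) = √(33 + 134) = √167 ≈ 12.923)
I - H = -166 - √167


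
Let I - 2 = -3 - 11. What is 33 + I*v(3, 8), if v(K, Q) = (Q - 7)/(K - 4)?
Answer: 45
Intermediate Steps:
I = -12 (I = 2 + (-3 - 11) = 2 - 14 = -12)
v(K, Q) = (-7 + Q)/(-4 + K)
33 + I*v(3, 8) = 33 - 12*(-7 + 8)/(-4 + 3) = 33 - 12/(-1) = 33 - (-12) = 33 - 12*(-1) = 33 + 12 = 45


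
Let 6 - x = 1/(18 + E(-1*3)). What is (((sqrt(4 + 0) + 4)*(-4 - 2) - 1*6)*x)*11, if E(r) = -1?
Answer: -46662/17 ≈ -2744.8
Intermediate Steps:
x = 101/17 (x = 6 - 1/(18 - 1) = 6 - 1/17 = 101/17 ≈ 5.9412)
(((sqrt(4 + 0) + 4)*(-4 - 2) - 1*6)*x)*11 = (((sqrt(4 + 0) + 4)*(-4 - 2) - 1*6)*(101/17))*11 = (((sqrt(4) + 4)*(-6) - 6)*(101/17))*11 = (((2 + 4)*(-6) - 6)*(101/17))*11 = ((6*(-6) - 6)*(101/17))*11 = ((-36 - 6)*(101/17))*11 = -42*101/17*11 = -4242/17*11 = -46662/17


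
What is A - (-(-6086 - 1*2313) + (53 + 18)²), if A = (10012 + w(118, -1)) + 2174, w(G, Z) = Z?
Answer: -1255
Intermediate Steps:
A = 12185 (A = (10012 - 1) + 2174 = 10011 + 2174 = 12185)
A - (-(-6086 - 1*2313) + (53 + 18)²) = 12185 - (-(-6086 - 1*2313) + (53 + 18)²) = 12185 - (-(-6086 - 2313) + 71²) = 12185 - (-1*(-8399) + 5041) = 12185 - (8399 + 5041) = 12185 - 1*13440 = 12185 - 13440 = -1255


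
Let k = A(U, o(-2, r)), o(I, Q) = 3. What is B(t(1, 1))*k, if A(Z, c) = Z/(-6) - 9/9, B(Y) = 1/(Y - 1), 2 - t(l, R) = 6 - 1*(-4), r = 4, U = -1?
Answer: 5/54 ≈ 0.092593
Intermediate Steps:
t(l, R) = -8 (t(l, R) = 2 - (6 - 1*(-4)) = 2 - (6 + 4) = 2 - 1*10 = 2 - 10 = -8)
B(Y) = 1/(-1 + Y)
A(Z, c) = -1 - Z/6 (A(Z, c) = Z*(-1/6) - 9*1/9 = -Z/6 - 1 = -1 - Z/6)
k = -5/6 (k = -1 - 1/6*(-1) = -1 + 1/6 = -5/6 ≈ -0.83333)
B(t(1, 1))*k = -5/6/(-1 - 8) = -5/6/(-9) = -1/9*(-5/6) = 5/54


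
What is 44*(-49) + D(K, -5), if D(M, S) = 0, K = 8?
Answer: -2156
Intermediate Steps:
44*(-49) + D(K, -5) = 44*(-49) + 0 = -2156 + 0 = -2156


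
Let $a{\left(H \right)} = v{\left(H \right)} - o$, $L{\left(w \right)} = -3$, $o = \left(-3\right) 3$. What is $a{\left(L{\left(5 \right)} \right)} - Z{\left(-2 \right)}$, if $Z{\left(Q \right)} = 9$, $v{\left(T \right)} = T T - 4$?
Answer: $5$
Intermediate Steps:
$v{\left(T \right)} = -4 + T^{2}$ ($v{\left(T \right)} = T^{2} - 4 = -4 + T^{2}$)
$o = -9$
$a{\left(H \right)} = 5 + H^{2}$ ($a{\left(H \right)} = \left(-4 + H^{2}\right) - -9 = \left(-4 + H^{2}\right) + 9 = 5 + H^{2}$)
$a{\left(L{\left(5 \right)} \right)} - Z{\left(-2 \right)} = \left(5 + \left(-3\right)^{2}\right) - 9 = \left(5 + 9\right) - 9 = 14 - 9 = 5$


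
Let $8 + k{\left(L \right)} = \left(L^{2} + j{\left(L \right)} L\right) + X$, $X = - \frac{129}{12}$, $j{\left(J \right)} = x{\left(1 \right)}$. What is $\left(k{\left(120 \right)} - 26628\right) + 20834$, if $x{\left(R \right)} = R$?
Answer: $\frac{34829}{4} \approx 8707.3$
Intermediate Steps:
$j{\left(J \right)} = 1$
$X = - \frac{43}{4}$ ($X = \left(-129\right) \frac{1}{12} = - \frac{43}{4} \approx -10.75$)
$k{\left(L \right)} = - \frac{75}{4} + L + L^{2}$ ($k{\left(L \right)} = -8 - \left(\frac{43}{4} - L - L^{2}\right) = -8 + \left(- \frac{43}{4} + L + L^{2}\right) = - \frac{75}{4} + L + L^{2}$)
$\left(k{\left(120 \right)} - 26628\right) + 20834 = \left(\left(- \frac{75}{4} + 120 + 120^{2}\right) - 26628\right) + 20834 = \left(\left(- \frac{75}{4} + 120 + 14400\right) - 26628\right) + 20834 = \left(\frac{58005}{4} - 26628\right) + 20834 = - \frac{48507}{4} + 20834 = \frac{34829}{4}$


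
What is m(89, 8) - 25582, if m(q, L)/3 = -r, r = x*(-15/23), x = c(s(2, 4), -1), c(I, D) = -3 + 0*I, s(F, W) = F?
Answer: -588521/23 ≈ -25588.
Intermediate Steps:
c(I, D) = -3 (c(I, D) = -3 + 0 = -3)
x = -3
r = 45/23 (r = -(-45)/23 = -3*(-15/23) = 45/23 ≈ 1.9565)
m(q, L) = -135/23 (m(q, L) = 3*(-1*45/23) = 3*(-45/23) = -135/23)
m(89, 8) - 25582 = -135/23 - 25582 = -588521/23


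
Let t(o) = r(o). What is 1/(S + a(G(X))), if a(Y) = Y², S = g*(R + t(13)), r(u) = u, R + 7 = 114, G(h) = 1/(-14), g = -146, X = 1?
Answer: -196/3433919 ≈ -5.7078e-5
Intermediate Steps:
G(h) = -1/14
R = 107 (R = -7 + 114 = 107)
t(o) = o
S = -17520 (S = -146*(107 + 13) = -146*120 = -17520)
1/(S + a(G(X))) = 1/(-17520 + (-1/14)²) = 1/(-17520 + 1/196) = 1/(-3433919/196) = -196/3433919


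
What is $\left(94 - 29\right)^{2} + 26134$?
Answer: $30359$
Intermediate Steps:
$\left(94 - 29\right)^{2} + 26134 = 65^{2} + 26134 = 4225 + 26134 = 30359$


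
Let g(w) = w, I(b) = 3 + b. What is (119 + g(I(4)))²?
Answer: 15876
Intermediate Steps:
(119 + g(I(4)))² = (119 + (3 + 4))² = (119 + 7)² = 126² = 15876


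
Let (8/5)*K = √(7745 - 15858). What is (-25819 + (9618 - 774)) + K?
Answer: -16975 + 5*I*√8113/8 ≈ -16975.0 + 56.295*I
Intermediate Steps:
K = 5*I*√8113/8 (K = 5*√(7745 - 15858)/8 = 5*√(-8113)/8 = 5*(I*√8113)/8 = 5*I*√8113/8 ≈ 56.295*I)
(-25819 + (9618 - 774)) + K = (-25819 + (9618 - 774)) + 5*I*√8113/8 = (-25819 + 8844) + 5*I*√8113/8 = -16975 + 5*I*√8113/8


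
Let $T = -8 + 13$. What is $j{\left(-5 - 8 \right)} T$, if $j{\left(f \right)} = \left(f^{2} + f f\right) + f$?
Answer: $1625$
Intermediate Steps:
$j{\left(f \right)} = f + 2 f^{2}$ ($j{\left(f \right)} = \left(f^{2} + f^{2}\right) + f = 2 f^{2} + f = f + 2 f^{2}$)
$T = 5$
$j{\left(-5 - 8 \right)} T = \left(-5 - 8\right) \left(1 + 2 \left(-5 - 8\right)\right) 5 = - 13 \left(1 + 2 \left(-13\right)\right) 5 = - 13 \left(1 - 26\right) 5 = \left(-13\right) \left(-25\right) 5 = 325 \cdot 5 = 1625$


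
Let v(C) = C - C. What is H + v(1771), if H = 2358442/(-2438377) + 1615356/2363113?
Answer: -1634418032734/5762160387601 ≈ -0.28365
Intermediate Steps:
v(C) = 0
H = -1634418032734/5762160387601 (H = 2358442*(-1/2438377) + 1615356*(1/2363113) = -2358442/2438377 + 1615356/2363113 = -1634418032734/5762160387601 ≈ -0.28365)
H + v(1771) = -1634418032734/5762160387601 + 0 = -1634418032734/5762160387601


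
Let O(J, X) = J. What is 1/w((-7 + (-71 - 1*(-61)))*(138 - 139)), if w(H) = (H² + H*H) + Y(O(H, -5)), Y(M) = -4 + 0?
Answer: 1/574 ≈ 0.0017422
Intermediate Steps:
Y(M) = -4
w(H) = -4 + 2*H² (w(H) = (H² + H*H) - 4 = (H² + H²) - 4 = 2*H² - 4 = -4 + 2*H²)
1/w((-7 + (-71 - 1*(-61)))*(138 - 139)) = 1/(-4 + 2*((-7 + (-71 - 1*(-61)))*(138 - 139))²) = 1/(-4 + 2*((-7 + (-71 + 61))*(-1))²) = 1/(-4 + 2*((-7 - 10)*(-1))²) = 1/(-4 + 2*(-17*(-1))²) = 1/(-4 + 2*17²) = 1/(-4 + 2*289) = 1/(-4 + 578) = 1/574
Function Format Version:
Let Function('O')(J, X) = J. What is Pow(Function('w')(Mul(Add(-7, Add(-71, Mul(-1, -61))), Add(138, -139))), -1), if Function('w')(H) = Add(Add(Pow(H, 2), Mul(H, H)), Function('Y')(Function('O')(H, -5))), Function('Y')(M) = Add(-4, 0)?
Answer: Rational(1, 574) ≈ 0.0017422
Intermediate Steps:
Function('Y')(M) = -4
Function('w')(H) = Add(-4, Mul(2, Pow(H, 2))) (Function('w')(H) = Add(Add(Pow(H, 2), Mul(H, H)), -4) = Add(Add(Pow(H, 2), Pow(H, 2)), -4) = Add(Mul(2, Pow(H, 2)), -4) = Add(-4, Mul(2, Pow(H, 2))))
Pow(Function('w')(Mul(Add(-7, Add(-71, Mul(-1, -61))), Add(138, -139))), -1) = Pow(Add(-4, Mul(2, Pow(Mul(Add(-7, Add(-71, Mul(-1, -61))), Add(138, -139)), 2))), -1) = Pow(Add(-4, Mul(2, Pow(Mul(Add(-7, Add(-71, 61)), -1), 2))), -1) = Pow(Add(-4, Mul(2, Pow(Mul(Add(-7, -10), -1), 2))), -1) = Pow(Add(-4, Mul(2, Pow(Mul(-17, -1), 2))), -1) = Pow(Add(-4, Mul(2, Pow(17, 2))), -1) = Pow(Add(-4, Mul(2, 289)), -1) = Pow(Add(-4, 578), -1) = Pow(574, -1) = Rational(1, 574)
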